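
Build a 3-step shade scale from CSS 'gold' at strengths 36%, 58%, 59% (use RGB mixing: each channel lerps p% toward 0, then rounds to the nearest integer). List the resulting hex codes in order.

CSS gold is rgb(255, 215, 0).
36%: (255 − 91.8 = 163.2→163, 215 − 77.4 = 137.6→138, 0→0) → #a38a00
58%: (255 − 147.9 = 107.1→107, 215 − 124.7 = 90.3→90, 0→0) → #6b5a00
59%: (255 − 150.45 = 104.55→105, 215 − 126.85 = 88.15→88, 0→0) → #695800

#a38a00, #6b5a00, #695800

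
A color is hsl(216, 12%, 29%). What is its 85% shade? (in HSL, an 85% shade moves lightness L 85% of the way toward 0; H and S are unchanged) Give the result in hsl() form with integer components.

L moves 85% from 29 toward 0: 29 − 24.65 = 4.35 → 4.
H and S are unchanged.

hsl(216, 12%, 4%)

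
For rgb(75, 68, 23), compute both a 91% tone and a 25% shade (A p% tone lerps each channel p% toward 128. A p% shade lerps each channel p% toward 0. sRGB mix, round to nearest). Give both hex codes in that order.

#7B7B77, #383311

91% tone:
  R: 75 + 0.91×(128−75) = 75 + 48.23 = 123.23 → 123
  G: 68 + 54.6 = 122.6 → 123
  B: 23 + 0.91×(128−23) = 23 + 95.55 = 118.55 → 119
  → #7B7B77
25% shade:
  R: 75 − 18.75 = 56.25 → 56
  G: 68 − 17 = 51 → 51
  B: 23 + 0.25×(0−23) = 23 − 5.75 = 17.25 → 17
  → #383311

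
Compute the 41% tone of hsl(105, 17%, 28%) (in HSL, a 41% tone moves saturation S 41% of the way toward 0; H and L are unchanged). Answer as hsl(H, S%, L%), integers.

hsl(105, 10%, 28%)

S moves 41% from 17 toward 0: 17 − 6.97 = 10.03 → 10.
H and L are unchanged.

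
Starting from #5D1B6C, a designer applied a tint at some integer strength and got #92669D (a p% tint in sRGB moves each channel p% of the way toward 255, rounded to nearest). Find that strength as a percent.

#5D1B6C is rgb(93, 27, 108); #92669D is rgb(146, 102, 157).
On the G channel (widest range): 102 ≈ 27 + (p/100)(255 − 27), so p ≈ 100×(102 − 27)/(255 − 27) = 7500/228 = 32.89.
p = 33 reproduces all three channels after rounding.

33%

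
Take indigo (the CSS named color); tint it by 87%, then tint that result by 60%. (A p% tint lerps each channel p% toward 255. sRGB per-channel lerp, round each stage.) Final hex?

CSS indigo is rgb(75, 0, 130).
Per channel, c → c + 0.87(255 − c):
  R: 75 + 0.87×(255−75) = 75 + 156.6 = 231.6 → 232
  G: 0 + 221.85 = 221.85 → 222
  B: 130 + 0.87×(255−130) = 130 + 108.75 = 238.75 → 239
After the tint: rgb(232, 222, 239) = #e8deef.
Lerp each channel 60% toward 255:
  R: 232 + 0.6×(255−232) = 232 + 13.8 = 245.8 → 246
  G: 222 + 0.6×(255−222) = 222 + 19.8 = 241.8 → 242
  B: 239 + 0.6×(255−239) = 239 + 9.6 = 248.6 → 249
rgb(246, 242, 249) = #f6f2f9.

#f6f2f9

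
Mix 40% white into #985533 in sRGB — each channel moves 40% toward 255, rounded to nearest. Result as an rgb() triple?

rgb(193, 153, 133)

#985533 is rgb(152, 85, 51).
A 40% tint moves each channel 40% toward 255:
  R: 152 + 0.4×(255−152) = 152 + 41.2 = 193.2 → 193
  G: 85 + 0.4×(255−85) = 85 + 68 = 153 → 153
  B: 51 + 0.4×(255−51) = 51 + 81.6 = 132.6 → 133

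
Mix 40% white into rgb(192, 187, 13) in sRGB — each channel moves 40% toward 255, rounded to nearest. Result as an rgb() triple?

Lerp each channel 40% toward 255:
  R: 192 + 25.2 = 217.2 → 217
  G: 187 + 27.2 = 214.2 → 214
  B: 13 + 0.4×(255−13) = 13 + 96.8 = 109.8 → 110

rgb(217, 214, 110)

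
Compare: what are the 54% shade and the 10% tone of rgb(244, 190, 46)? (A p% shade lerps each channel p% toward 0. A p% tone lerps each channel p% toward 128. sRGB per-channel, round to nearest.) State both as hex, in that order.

54% shade:
  R: 244 − 131.76 = 112.24 → 112
  G: 190 + 0.54×(0−190) = 190 − 102.6 = 87.4 → 87
  B: 46 + 0.54×(0−46) = 46 − 24.84 = 21.16 → 21
  → #705715
10% tone:
  R: 244 − 11.6 = 232.4 → 232
  G: 190 + 0.1×(128−190) = 190 − 6.2 = 183.8 → 184
  B: 46 + 0.1×(128−46) = 46 + 8.2 = 54.2 → 54
  → #e8b836

#705715, #e8b836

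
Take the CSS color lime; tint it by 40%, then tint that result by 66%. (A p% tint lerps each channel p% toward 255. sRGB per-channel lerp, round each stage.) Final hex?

CSS lime is rgb(0, 255, 0).
Lerp each channel 40% toward 255:
  R: 0 + 102 = 102 → 102
  G: 255 + 0 = 255 → 255
  B: 0 + 0.4×(255−0) = 0 + 102 = 102 → 102
After the tint: rgb(102, 255, 102) = #66FF66.
Lerp each channel 66% toward 255:
  R: 102 + 100.98 = 202.98 → 203
  G: 255 + 0 = 255 → 255
  B: 102 + 100.98 = 202.98 → 203
rgb(203, 255, 203) = #CBFFCB.

#CBFFCB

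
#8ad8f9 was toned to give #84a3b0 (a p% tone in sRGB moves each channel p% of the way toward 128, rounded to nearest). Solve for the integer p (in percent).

#8ad8f9 is rgb(138, 216, 249); #84a3b0 is rgb(132, 163, 176).
On the B channel (widest range): 176 ≈ 249 + (p/100)(128 − 249), so p ≈ 100×(176 − 249)/(128 − 249) = -7300/-121 = 60.33.
p = 60 reproduces all three channels after rounding.

60%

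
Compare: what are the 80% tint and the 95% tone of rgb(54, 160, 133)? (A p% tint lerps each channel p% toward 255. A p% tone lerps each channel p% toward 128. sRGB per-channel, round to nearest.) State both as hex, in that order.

#d7ece7, #7c8280

80% tint:
  R: 54 + 160.8 = 214.8 → 215
  G: 160 + 76 = 236 → 236
  B: 133 + 0.8×(255−133) = 133 + 97.6 = 230.6 → 231
  → #d7ece7
95% tone:
  R: 54 + 0.95×(128−54) = 54 + 70.3 = 124.3 → 124
  G: 160 − 30.4 = 129.6 → 130
  B: 133 − 4.75 = 128.25 → 128
  → #7c8280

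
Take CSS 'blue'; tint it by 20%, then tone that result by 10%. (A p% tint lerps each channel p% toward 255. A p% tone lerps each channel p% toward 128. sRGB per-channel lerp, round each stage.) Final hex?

CSS blue is rgb(0, 0, 255).
Per channel, c → c + 0.2(255 − c):
  R: 0 + 51 = 51 → 51
  G: 0 + 51 = 51 → 51
  B: 255 + 0.2×(255−255) = 255 + 0 = 255 → 255
After the tint: rgb(51, 51, 255) = #3333ff.
A 10% tone moves each channel 10% toward 128:
  R: 51 + 0.1×(128−51) = 51 + 7.7 = 58.7 → 59
  G: 51 + 0.1×(128−51) = 51 + 7.7 = 58.7 → 59
  B: 255 + 0.1×(128−255) = 255 − 12.7 = 242.3 → 242
rgb(59, 59, 242) = #3b3bf2.

#3b3bf2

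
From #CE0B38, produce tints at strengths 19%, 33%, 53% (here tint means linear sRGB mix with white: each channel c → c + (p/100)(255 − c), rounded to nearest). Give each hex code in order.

#CE0B38 is rgb(206, 11, 56).
19%: (206 + 9.31 = 215.31→215, 11 + 46.36 = 57.36→57, 56 + 37.81 = 93.81→94) → #D7395E
33%: (206 + 16.17 = 222.17→222, 11 + 80.52 = 91.52→92, 56 + 65.67 = 121.67→122) → #DE5C7A
53%: (206 + 25.97 = 231.97→232, 11 + 129.32 = 140.32→140, 56 + 105.47 = 161.47→161) → #E88CA1

#D7395E, #DE5C7A, #E88CA1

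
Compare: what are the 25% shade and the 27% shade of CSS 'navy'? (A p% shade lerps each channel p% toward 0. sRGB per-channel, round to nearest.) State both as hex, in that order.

#000060, #00005D

CSS navy is rgb(0, 0, 128).
25% shade:
  R: 0 + 0.25×(0−0) = 0 + 0 = 0 → 0
  G: 0 + 0.25×(0−0) = 0 + 0 = 0 → 0
  B: 128 − 32 = 96 → 96
  → #000060
27% shade:
  R: 0 + 0.27×(0−0) = 0 + 0 = 0 → 0
  G: 0 + 0.27×(0−0) = 0 + 0 = 0 → 0
  B: 128 − 34.56 = 93.44 → 93
  → #00005D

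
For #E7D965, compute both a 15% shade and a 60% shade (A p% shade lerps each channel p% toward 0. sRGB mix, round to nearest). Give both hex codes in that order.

#C4B856, #5C5728

#E7D965 is rgb(231, 217, 101).
15% shade:
  R: 231 + 0.15×(0−231) = 231 − 34.65 = 196.35 → 196
  G: 217 − 32.55 = 184.45 → 184
  B: 101 + 0.15×(0−101) = 101 − 15.15 = 85.85 → 86
  → #C4B856
60% shade:
  R: 231 + 0.6×(0−231) = 231 − 138.6 = 92.4 → 92
  G: 217 + 0.6×(0−217) = 217 − 130.2 = 86.8 → 87
  B: 101 − 60.6 = 40.4 → 40
  → #5C5728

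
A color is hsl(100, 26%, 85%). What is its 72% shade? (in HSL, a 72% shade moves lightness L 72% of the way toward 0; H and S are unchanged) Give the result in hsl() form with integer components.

hsl(100, 26%, 24%)

L moves 72% from 85 toward 0: 85 − 61.2 = 23.8 → 24.
H and S are unchanged.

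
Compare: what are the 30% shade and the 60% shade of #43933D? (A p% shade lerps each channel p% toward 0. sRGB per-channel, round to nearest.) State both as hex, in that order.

#2F672B, #1B3B18

#43933D is rgb(67, 147, 61).
30% shade:
  R: 67 − 20.1 = 46.9 → 47
  G: 147 + 0.3×(0−147) = 147 − 44.1 = 102.9 → 103
  B: 61 + 0.3×(0−61) = 61 − 18.3 = 42.7 → 43
  → #2F672B
60% shade:
  R: 67 − 40.2 = 26.8 → 27
  G: 147 + 0.6×(0−147) = 147 − 88.2 = 58.8 → 59
  B: 61 + 0.6×(0−61) = 61 − 36.6 = 24.4 → 24
  → #1B3B18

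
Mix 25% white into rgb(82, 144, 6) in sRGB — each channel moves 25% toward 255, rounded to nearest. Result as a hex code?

Lerp each channel 25% toward 255:
  R: 82 + 0.25×(255−82) = 82 + 43.25 = 125.25 → 125
  G: 144 + 27.75 = 171.75 → 172
  B: 6 + 0.25×(255−6) = 6 + 62.25 = 68.25 → 68
rgb(125, 172, 68) = #7dac44.

#7dac44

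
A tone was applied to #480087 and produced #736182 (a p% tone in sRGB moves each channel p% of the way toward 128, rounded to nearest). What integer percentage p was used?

#480087 is rgb(72, 0, 135); #736182 is rgb(115, 97, 130).
On the G channel (widest range): 97 ≈ 0 + (p/100)(128 − 0), so p ≈ 100×(97 − 0)/(128 − 0) = 9700/128 = 75.78.
p = 76 reproduces all three channels after rounding.

76%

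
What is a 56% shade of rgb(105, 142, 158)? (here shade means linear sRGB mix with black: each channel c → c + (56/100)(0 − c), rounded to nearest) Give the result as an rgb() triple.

rgb(46, 62, 70)

A 56% shade moves each channel 56% toward 0:
  R: 105 − 58.8 = 46.2 → 46
  G: 142 − 79.52 = 62.48 → 62
  B: 158 − 88.48 = 69.52 → 70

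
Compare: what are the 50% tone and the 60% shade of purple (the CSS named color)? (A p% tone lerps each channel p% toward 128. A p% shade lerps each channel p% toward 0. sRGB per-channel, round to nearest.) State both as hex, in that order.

#804080, #330033

CSS purple is rgb(128, 0, 128).
50% tone:
  R: 128 + 0.5×(128−128) = 128 + 0 = 128 → 128
  G: 0 + 64 = 64 → 64
  B: 128 + 0.5×(128−128) = 128 + 0 = 128 → 128
  → #804080
60% shade:
  R: 128 + 0.6×(0−128) = 128 − 76.8 = 51.2 → 51
  G: 0 + 0 = 0 → 0
  B: 128 + 0.6×(0−128) = 128 − 76.8 = 51.2 → 51
  → #330033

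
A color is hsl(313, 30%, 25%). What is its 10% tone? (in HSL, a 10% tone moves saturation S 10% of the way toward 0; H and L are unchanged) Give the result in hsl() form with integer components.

hsl(313, 27%, 25%)

S moves 10% from 30 toward 0: 30 − 3 = 27 → 27.
H and L are unchanged.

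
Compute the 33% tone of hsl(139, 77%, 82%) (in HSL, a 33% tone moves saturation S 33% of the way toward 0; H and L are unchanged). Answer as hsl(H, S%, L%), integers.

hsl(139, 52%, 82%)

S moves 33% from 77 toward 0: 77 − 25.41 = 51.59 → 52.
H and L are unchanged.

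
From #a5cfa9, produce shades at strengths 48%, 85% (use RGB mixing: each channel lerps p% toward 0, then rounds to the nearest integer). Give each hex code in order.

#566c58, #191f19

#a5cfa9 is rgb(165, 207, 169).
48%: (165 − 79.2 = 85.8→86, 207 − 99.36 = 107.64→108, 169 − 81.12 = 87.88→88) → #566c58
85%: (165 − 140.25 = 24.75→25, 207 − 175.95 = 31.05→31, 169 − 143.65 = 25.35→25) → #191f19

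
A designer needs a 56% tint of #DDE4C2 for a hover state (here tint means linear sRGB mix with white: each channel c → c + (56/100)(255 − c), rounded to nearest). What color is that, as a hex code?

#F0F3E4

#DDE4C2 is rgb(221, 228, 194).
Per channel, c → c + 0.56(255 − c):
  R: 221 + 0.56×(255−221) = 221 + 19.04 = 240.04 → 240
  G: 228 + 0.56×(255−228) = 228 + 15.12 = 243.12 → 243
  B: 194 + 0.56×(255−194) = 194 + 34.16 = 228.16 → 228
rgb(240, 243, 228) = #F0F3E4.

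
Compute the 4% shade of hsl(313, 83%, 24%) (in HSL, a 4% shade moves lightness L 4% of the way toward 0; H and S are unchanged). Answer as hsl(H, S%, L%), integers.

hsl(313, 83%, 23%)

L moves 4% from 24 toward 0: 24 − 0.96 = 23.04 → 23.
H and S are unchanged.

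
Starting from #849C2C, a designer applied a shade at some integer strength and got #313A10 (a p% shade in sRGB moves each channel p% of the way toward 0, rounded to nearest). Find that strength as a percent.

63%

#849C2C is rgb(132, 156, 44); #313A10 is rgb(49, 58, 16).
On the G channel (widest range): 58 ≈ 156 + (p/100)(0 − 156), so p ≈ 100×(58 − 156)/(0 − 156) = -9800/-156 = 62.82.
p = 63 reproduces all three channels after rounding.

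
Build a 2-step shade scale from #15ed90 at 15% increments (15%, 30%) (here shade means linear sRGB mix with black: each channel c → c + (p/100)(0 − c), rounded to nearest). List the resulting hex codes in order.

#12c97a, #0fa665

#15ed90 is rgb(21, 237, 144).
15%: (21 − 3.15 = 17.85→18, 237 − 35.55 = 201.45→201, 144 − 21.6 = 122.4→122) → #12c97a
30%: (21 − 6.3 = 14.7→15, 237 − 71.1 = 165.9→166, 144 − 43.2 = 100.8→101) → #0fa665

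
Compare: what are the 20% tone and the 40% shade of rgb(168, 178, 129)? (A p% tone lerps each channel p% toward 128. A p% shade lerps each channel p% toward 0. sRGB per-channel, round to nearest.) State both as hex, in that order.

#A0A881, #656B4D

20% tone:
  R: 168 − 8 = 160 → 160
  G: 178 + 0.2×(128−178) = 178 − 10 = 168 → 168
  B: 129 − 0.2 = 128.8 → 129
  → #A0A881
40% shade:
  R: 168 − 67.2 = 100.8 → 101
  G: 178 + 0.4×(0−178) = 178 − 71.2 = 106.8 → 107
  B: 129 − 51.6 = 77.4 → 77
  → #656B4D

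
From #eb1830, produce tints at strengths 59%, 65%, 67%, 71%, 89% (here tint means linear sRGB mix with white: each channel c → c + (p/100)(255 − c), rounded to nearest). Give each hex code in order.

#f7a0aa, #f8aeb7, #f8b3bb, #f9bcc3, #fde6e8

#eb1830 is rgb(235, 24, 48).
59%: (235 + 11.8 = 246.8→247, 24 + 136.29 = 160.29→160, 48 + 122.13 = 170.13→170) → #f7a0aa
65%: (235 + 13 = 248→248, 24 + 150.15 = 174.15→174, 48 + 134.55 = 182.55→183) → #f8aeb7
67%: (235 + 13.4 = 248.4→248, 24 + 154.77 = 178.77→179, 48 + 138.69 = 186.69→187) → #f8b3bb
71%: (235 + 14.2 = 249.2→249, 24 + 164.01 = 188.01→188, 48 + 146.97 = 194.97→195) → #f9bcc3
89%: (235 + 17.8 = 252.8→253, 24 + 205.59 = 229.59→230, 48 + 184.23 = 232.23→232) → #fde6e8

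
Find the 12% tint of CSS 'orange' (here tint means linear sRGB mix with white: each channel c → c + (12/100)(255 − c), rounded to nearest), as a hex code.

#FFB01F

CSS orange is rgb(255, 165, 0).
A 12% tint moves each channel 12% toward 255:
  R: 255 + 0 = 255 → 255
  G: 165 + 10.8 = 175.8 → 176
  B: 0 + 0.12×(255−0) = 0 + 30.6 = 30.6 → 31
rgb(255, 176, 31) = #FFB01F.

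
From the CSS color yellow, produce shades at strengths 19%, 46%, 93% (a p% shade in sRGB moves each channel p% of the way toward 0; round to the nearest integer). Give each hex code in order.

CSS yellow is rgb(255, 255, 0).
19%: (255 − 48.45 = 206.55→207, 255 − 48.45 = 206.55→207, 0→0) → #CFCF00
46%: (255 − 117.3 = 137.7→138, 255 − 117.3 = 137.7→138, 0→0) → #8A8A00
93%: (255 − 237.15 = 17.85→18, 255 − 237.15 = 17.85→18, 0→0) → #121200

#CFCF00, #8A8A00, #121200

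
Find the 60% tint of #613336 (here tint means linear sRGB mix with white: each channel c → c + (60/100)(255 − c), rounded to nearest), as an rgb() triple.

#613336 is rgb(97, 51, 54).
Per channel, c → c + 0.6(255 − c):
  R: 97 + 0.6×(255−97) = 97 + 94.8 = 191.8 → 192
  G: 51 + 0.6×(255−51) = 51 + 122.4 = 173.4 → 173
  B: 54 + 0.6×(255−54) = 54 + 120.6 = 174.6 → 175

rgb(192, 173, 175)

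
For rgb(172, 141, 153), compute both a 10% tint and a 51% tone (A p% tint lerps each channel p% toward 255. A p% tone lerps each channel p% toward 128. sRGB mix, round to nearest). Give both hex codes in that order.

#b498a3, #96868c

10% tint:
  R: 172 + 8.3 = 180.3 → 180
  G: 141 + 11.4 = 152.4 → 152
  B: 153 + 10.2 = 163.2 → 163
  → #b498a3
51% tone:
  R: 172 − 22.44 = 149.56 → 150
  G: 141 + 0.51×(128−141) = 141 − 6.63 = 134.37 → 134
  B: 153 + 0.51×(128−153) = 153 − 12.75 = 140.25 → 140
  → #96868c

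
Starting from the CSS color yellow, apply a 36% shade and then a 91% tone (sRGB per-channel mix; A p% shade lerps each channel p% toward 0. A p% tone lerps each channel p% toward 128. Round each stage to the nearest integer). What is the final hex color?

#838374

CSS yellow is rgb(255, 255, 0).
Lerp each channel 36% toward 0:
  R: 255 + 0.36×(0−255) = 255 − 91.8 = 163.2 → 163
  G: 255 − 91.8 = 163.2 → 163
  B: 0 + 0.36×(0−0) = 0 + 0 = 0 → 0
After the shade: rgb(163, 163, 0) = #A3A300.
Per channel, c → c + 0.91(128 − c):
  R: 163 + 0.91×(128−163) = 163 − 31.85 = 131.15 → 131
  G: 163 + 0.91×(128−163) = 163 − 31.85 = 131.15 → 131
  B: 0 + 0.91×(128−0) = 0 + 116.48 = 116.48 → 116
rgb(131, 131, 116) = #838374.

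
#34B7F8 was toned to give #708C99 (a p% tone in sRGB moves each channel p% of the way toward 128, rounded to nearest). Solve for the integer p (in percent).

#34B7F8 is rgb(52, 183, 248); #708C99 is rgb(112, 140, 153).
On the B channel (widest range): 153 ≈ 248 + (p/100)(128 − 248), so p ≈ 100×(153 − 248)/(128 − 248) = -9500/-120 = 79.17.
p = 79 reproduces all three channels after rounding.

79%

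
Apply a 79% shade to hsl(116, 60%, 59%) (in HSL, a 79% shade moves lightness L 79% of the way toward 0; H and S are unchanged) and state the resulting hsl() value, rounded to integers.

L moves 79% from 59 toward 0: 59 − 46.61 = 12.39 → 12.
H and S are unchanged.

hsl(116, 60%, 12%)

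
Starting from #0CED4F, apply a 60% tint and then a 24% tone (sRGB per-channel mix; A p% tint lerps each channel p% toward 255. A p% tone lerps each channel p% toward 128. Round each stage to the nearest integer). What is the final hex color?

#0CED4F is rgb(12, 237, 79).
Lerp each channel 60% toward 255:
  R: 12 + 145.8 = 157.8 → 158
  G: 237 + 0.6×(255−237) = 237 + 10.8 = 247.8 → 248
  B: 79 + 0.6×(255−79) = 79 + 105.6 = 184.6 → 185
After the tint: rgb(158, 248, 185) = #9EF8B9.
Per channel, c → c + 0.24(128 − c):
  R: 158 + 0.24×(128−158) = 158 − 7.2 = 150.8 → 151
  G: 248 + 0.24×(128−248) = 248 − 28.8 = 219.2 → 219
  B: 185 + 0.24×(128−185) = 185 − 13.68 = 171.32 → 171
rgb(151, 219, 171) = #97DBAB.

#97DBAB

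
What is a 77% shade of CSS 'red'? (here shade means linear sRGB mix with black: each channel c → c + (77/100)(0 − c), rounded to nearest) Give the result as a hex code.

CSS red is rgb(255, 0, 0).
A 77% shade moves each channel 77% toward 0:
  R: 255 − 196.35 = 58.65 → 59
  G: 0 + 0 = 0 → 0
  B: 0 + 0.77×(0−0) = 0 + 0 = 0 → 0
rgb(59, 0, 0) = #3b0000.

#3b0000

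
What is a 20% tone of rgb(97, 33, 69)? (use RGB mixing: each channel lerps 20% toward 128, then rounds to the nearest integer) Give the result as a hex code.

#673451

A 20% tone moves each channel 20% toward 128:
  R: 97 + 0.2×(128−97) = 97 + 6.2 = 103.2 → 103
  G: 33 + 0.2×(128−33) = 33 + 19 = 52 → 52
  B: 69 + 11.8 = 80.8 → 81
rgb(103, 52, 81) = #673451.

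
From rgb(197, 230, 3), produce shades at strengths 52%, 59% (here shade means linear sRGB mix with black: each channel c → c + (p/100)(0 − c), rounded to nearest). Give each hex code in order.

52%: (197 − 102.44 = 94.56→95, 230 − 119.6 = 110.4→110, 3 − 1.56 = 1.44→1) → #5f6e01
59%: (197 − 116.23 = 80.77→81, 230 − 135.7 = 94.3→94, 3 − 1.77 = 1.23→1) → #515e01

#5f6e01, #515e01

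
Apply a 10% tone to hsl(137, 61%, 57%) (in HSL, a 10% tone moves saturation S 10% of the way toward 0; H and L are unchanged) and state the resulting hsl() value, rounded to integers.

hsl(137, 55%, 57%)

S moves 10% from 61 toward 0: 61 − 6.1 = 54.9 → 55.
H and L are unchanged.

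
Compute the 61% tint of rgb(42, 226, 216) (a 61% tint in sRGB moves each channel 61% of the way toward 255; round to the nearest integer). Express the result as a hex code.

#acf4f0

Per channel, c → c + 0.61(255 − c):
  R: 42 + 0.61×(255−42) = 42 + 129.93 = 171.93 → 172
  G: 226 + 17.69 = 243.69 → 244
  B: 216 + 23.79 = 239.79 → 240
rgb(172, 244, 240) = #acf4f0.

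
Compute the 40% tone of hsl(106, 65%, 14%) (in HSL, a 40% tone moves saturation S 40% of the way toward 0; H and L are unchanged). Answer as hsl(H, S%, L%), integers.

S moves 40% from 65 toward 0: 65 − 26 = 39 → 39.
H and L are unchanged.

hsl(106, 39%, 14%)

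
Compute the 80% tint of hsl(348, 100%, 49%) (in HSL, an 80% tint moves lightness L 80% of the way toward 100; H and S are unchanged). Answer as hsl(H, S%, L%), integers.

L moves 80% from 49 toward 100: 49 + 40.8 = 89.8 → 90.
H and S are unchanged.

hsl(348, 100%, 90%)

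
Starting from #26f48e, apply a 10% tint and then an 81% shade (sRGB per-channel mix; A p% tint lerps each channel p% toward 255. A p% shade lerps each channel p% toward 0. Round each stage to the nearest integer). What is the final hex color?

#0b2f1d

#26f48e is rgb(38, 244, 142).
Lerp each channel 10% toward 255:
  R: 38 + 0.1×(255−38) = 38 + 21.7 = 59.7 → 60
  G: 244 + 0.1×(255−244) = 244 + 1.1 = 245.1 → 245
  B: 142 + 0.1×(255−142) = 142 + 11.3 = 153.3 → 153
After the tint: rgb(60, 245, 153) = #3cf599.
An 81% shade moves each channel 81% toward 0:
  R: 60 + 0.81×(0−60) = 60 − 48.6 = 11.4 → 11
  G: 245 − 198.45 = 46.55 → 47
  B: 153 − 123.93 = 29.07 → 29
rgb(11, 47, 29) = #0b2f1d.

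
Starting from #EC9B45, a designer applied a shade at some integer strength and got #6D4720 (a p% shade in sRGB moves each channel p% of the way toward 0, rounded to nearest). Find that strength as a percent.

#EC9B45 is rgb(236, 155, 69); #6D4720 is rgb(109, 71, 32).
On the R channel (widest range): 109 ≈ 236 + (p/100)(0 − 236), so p ≈ 100×(109 − 236)/(0 − 236) = -12700/-236 = 53.81.
p = 54 reproduces all three channels after rounding.

54%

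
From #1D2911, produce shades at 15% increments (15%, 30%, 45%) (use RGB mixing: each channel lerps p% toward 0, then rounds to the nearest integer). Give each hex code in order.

#1D2911 is rgb(29, 41, 17).
15%: (29 − 4.35 = 24.65→25, 41 − 6.15 = 34.85→35, 17 − 2.55 = 14.45→14) → #19230E
30%: (29 − 8.7 = 20.3→20, 41 − 12.3 = 28.7→29, 17 − 5.1 = 11.9→12) → #141D0C
45%: (29 − 13.05 = 15.95→16, 41 − 18.45 = 22.55→23, 17 − 7.65 = 9.35→9) → #101709

#19230E, #141D0C, #101709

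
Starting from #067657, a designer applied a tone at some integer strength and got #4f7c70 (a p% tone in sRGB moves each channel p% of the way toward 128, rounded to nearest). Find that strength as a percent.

60%

#067657 is rgb(6, 118, 87); #4f7c70 is rgb(79, 124, 112).
On the R channel (widest range): 79 ≈ 6 + (p/100)(128 − 6), so p ≈ 100×(79 − 6)/(128 − 6) = 7300/122 = 59.84.
p = 60 reproduces all three channels after rounding.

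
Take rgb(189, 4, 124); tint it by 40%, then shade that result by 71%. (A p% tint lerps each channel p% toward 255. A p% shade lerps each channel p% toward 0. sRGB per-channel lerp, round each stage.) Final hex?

A 40% tint moves each channel 40% toward 255:
  R: 189 + 0.4×(255−189) = 189 + 26.4 = 215.4 → 215
  G: 4 + 0.4×(255−4) = 4 + 100.4 = 104.4 → 104
  B: 124 + 0.4×(255−124) = 124 + 52.4 = 176.4 → 176
After the tint: rgb(215, 104, 176) = #D768B0.
A 71% shade moves each channel 71% toward 0:
  R: 215 + 0.71×(0−215) = 215 − 152.65 = 62.35 → 62
  G: 104 + 0.71×(0−104) = 104 − 73.84 = 30.16 → 30
  B: 176 + 0.71×(0−176) = 176 − 124.96 = 51.04 → 51
rgb(62, 30, 51) = #3E1E33.

#3E1E33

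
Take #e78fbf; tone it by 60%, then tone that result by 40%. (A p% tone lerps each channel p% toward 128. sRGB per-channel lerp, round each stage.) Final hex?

#99848f

#e78fbf is rgb(231, 143, 191).
A 60% tone moves each channel 60% toward 128:
  R: 231 − 61.8 = 169.2 → 169
  G: 143 + 0.6×(128−143) = 143 − 9 = 134 → 134
  B: 191 − 37.8 = 153.2 → 153
After the tone: rgb(169, 134, 153) = #a98699.
Per channel, c → c + 0.4(128 − c):
  R: 169 − 16.4 = 152.6 → 153
  G: 134 − 2.4 = 131.6 → 132
  B: 153 + 0.4×(128−153) = 153 − 10 = 143 → 143
rgb(153, 132, 143) = #99848f.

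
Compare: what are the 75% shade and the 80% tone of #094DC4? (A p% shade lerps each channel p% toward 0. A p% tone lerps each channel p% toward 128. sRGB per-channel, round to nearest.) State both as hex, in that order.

#021331, #68768E

#094DC4 is rgb(9, 77, 196).
75% shade:
  R: 9 + 0.75×(0−9) = 9 − 6.75 = 2.25 → 2
  G: 77 − 57.75 = 19.25 → 19
  B: 196 − 147 = 49 → 49
  → #021331
80% tone:
  R: 9 + 0.8×(128−9) = 9 + 95.2 = 104.2 → 104
  G: 77 + 40.8 = 117.8 → 118
  B: 196 − 54.4 = 141.6 → 142
  → #68768E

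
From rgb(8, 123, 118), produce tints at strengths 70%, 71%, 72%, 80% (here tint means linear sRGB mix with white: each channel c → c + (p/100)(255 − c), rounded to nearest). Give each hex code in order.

#B5D7D6, #B7D9D7, #BADAD9, #CEE5E4

70%: (8 + 172.9 = 180.9→181, 123 + 92.4 = 215.4→215, 118 + 95.9 = 213.9→214) → #B5D7D6
71%: (8 + 175.37 = 183.37→183, 123 + 93.72 = 216.72→217, 118 + 97.27 = 215.27→215) → #B7D9D7
72%: (8 + 177.84 = 185.84→186, 123 + 95.04 = 218.04→218, 118 + 98.64 = 216.64→217) → #BADAD9
80%: (8 + 197.6 = 205.6→206, 123 + 105.6 = 228.6→229, 118 + 109.6 = 227.6→228) → #CEE5E4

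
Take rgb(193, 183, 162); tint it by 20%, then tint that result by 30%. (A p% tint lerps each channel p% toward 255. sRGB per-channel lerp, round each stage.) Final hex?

Lerp each channel 20% toward 255:
  R: 193 + 0.2×(255−193) = 193 + 12.4 = 205.4 → 205
  G: 183 + 14.4 = 197.4 → 197
  B: 162 + 18.6 = 180.6 → 181
After the tint: rgb(205, 197, 181) = #cdc5b5.
Lerp each channel 30% toward 255:
  R: 205 + 0.3×(255−205) = 205 + 15 = 220 → 220
  G: 197 + 0.3×(255−197) = 197 + 17.4 = 214.4 → 214
  B: 181 + 0.3×(255−181) = 181 + 22.2 = 203.2 → 203
rgb(220, 214, 203) = #dcd6cb.

#dcd6cb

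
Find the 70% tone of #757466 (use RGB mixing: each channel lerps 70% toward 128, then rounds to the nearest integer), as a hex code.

#7d7c78

#757466 is rgb(117, 116, 102).
A 70% tone moves each channel 70% toward 128:
  R: 117 + 0.7×(128−117) = 117 + 7.7 = 124.7 → 125
  G: 116 + 0.7×(128−116) = 116 + 8.4 = 124.4 → 124
  B: 102 + 0.7×(128−102) = 102 + 18.2 = 120.2 → 120
rgb(125, 124, 120) = #7d7c78.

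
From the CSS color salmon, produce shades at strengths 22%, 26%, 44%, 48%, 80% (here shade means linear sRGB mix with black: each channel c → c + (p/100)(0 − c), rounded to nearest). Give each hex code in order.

#C36459, #B95F54, #8C4840, #82433B, #321A17

CSS salmon is rgb(250, 128, 114).
22%: (250 − 55 = 195→195, 128 − 28.16 = 99.84→100, 114 − 25.08 = 88.92→89) → #C36459
26%: (250 − 65 = 185→185, 128 − 33.28 = 94.72→95, 114 − 29.64 = 84.36→84) → #B95F54
44%: (250 − 110 = 140→140, 128 − 56.32 = 71.68→72, 114 − 50.16 = 63.84→64) → #8C4840
48%: (250 − 120 = 130→130, 128 − 61.44 = 66.56→67, 114 − 54.72 = 59.28→59) → #82433B
80%: (250 − 200 = 50→50, 128 − 102.4 = 25.6→26, 114 − 91.2 = 22.8→23) → #321A17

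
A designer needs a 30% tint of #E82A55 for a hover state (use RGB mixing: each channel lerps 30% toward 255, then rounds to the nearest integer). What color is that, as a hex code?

#EF6A88

#E82A55 is rgb(232, 42, 85).
Per channel, c → c + 0.3(255 − c):
  R: 232 + 0.3×(255−232) = 232 + 6.9 = 238.9 → 239
  G: 42 + 0.3×(255−42) = 42 + 63.9 = 105.9 → 106
  B: 85 + 0.3×(255−85) = 85 + 51 = 136 → 136
rgb(239, 106, 136) = #EF6A88.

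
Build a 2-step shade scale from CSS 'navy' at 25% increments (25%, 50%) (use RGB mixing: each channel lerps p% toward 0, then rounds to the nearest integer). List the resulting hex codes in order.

#000060, #000040

CSS navy is rgb(0, 0, 128).
25%: (0→0, 0→0, 128 − 32 = 96→96) → #000060
50%: (0→0, 0→0, 128 − 64 = 64→64) → #000040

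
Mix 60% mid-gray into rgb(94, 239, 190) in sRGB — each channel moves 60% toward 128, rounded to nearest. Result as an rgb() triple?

rgb(114, 172, 153)

A 60% tone moves each channel 60% toward 128:
  R: 94 + 0.6×(128−94) = 94 + 20.4 = 114.4 → 114
  G: 239 + 0.6×(128−239) = 239 − 66.6 = 172.4 → 172
  B: 190 − 37.2 = 152.8 → 153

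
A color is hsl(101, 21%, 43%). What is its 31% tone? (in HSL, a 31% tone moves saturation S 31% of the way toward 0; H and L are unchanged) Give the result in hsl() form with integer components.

hsl(101, 14%, 43%)

S moves 31% from 21 toward 0: 21 − 6.51 = 14.49 → 14.
H and L are unchanged.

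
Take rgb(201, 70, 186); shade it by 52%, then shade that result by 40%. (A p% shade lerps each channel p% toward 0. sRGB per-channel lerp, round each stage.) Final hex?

#3a1435

Per channel, c → c + 0.52(0 − c):
  R: 201 − 104.52 = 96.48 → 96
  G: 70 − 36.4 = 33.6 → 34
  B: 186 + 0.52×(0−186) = 186 − 96.72 = 89.28 → 89
After the shade: rgb(96, 34, 89) = #602259.
Lerp each channel 40% toward 0:
  R: 96 − 38.4 = 57.6 → 58
  G: 34 + 0.4×(0−34) = 34 − 13.6 = 20.4 → 20
  B: 89 − 35.6 = 53.4 → 53
rgb(58, 20, 53) = #3a1435.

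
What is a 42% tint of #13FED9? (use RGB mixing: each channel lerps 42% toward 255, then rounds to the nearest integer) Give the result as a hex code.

#13FED9 is rgb(19, 254, 217).
Per channel, c → c + 0.42(255 − c):
  R: 19 + 99.12 = 118.12 → 118
  G: 254 + 0.42 = 254.42 → 254
  B: 217 + 0.42×(255−217) = 217 + 15.96 = 232.96 → 233
rgb(118, 254, 233) = #76FEE9.

#76FEE9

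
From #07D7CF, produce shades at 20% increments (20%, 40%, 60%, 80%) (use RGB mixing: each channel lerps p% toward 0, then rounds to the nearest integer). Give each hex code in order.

#07D7CF is rgb(7, 215, 207).
20%: (7 − 1.4 = 5.6→6, 215 − 43 = 172→172, 207 − 41.4 = 165.6→166) → #06ACA6
40%: (7 − 2.8 = 4.2→4, 215 − 86 = 129→129, 207 − 82.8 = 124.2→124) → #04817C
60%: (7 − 4.2 = 2.8→3, 215 − 129 = 86→86, 207 − 124.2 = 82.8→83) → #035653
80%: (7 − 5.6 = 1.4→1, 215 − 172 = 43→43, 207 − 165.6 = 41.4→41) → #012B29

#06ACA6, #04817C, #035653, #012B29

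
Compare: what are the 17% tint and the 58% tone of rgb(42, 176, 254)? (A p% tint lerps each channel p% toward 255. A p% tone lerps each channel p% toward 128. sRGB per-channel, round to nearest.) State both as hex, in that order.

17% tint:
  R: 42 + 0.17×(255−42) = 42 + 36.21 = 78.21 → 78
  G: 176 + 13.43 = 189.43 → 189
  B: 254 + 0.17 = 254.17 → 254
  → #4EBDFE
58% tone:
  R: 42 + 49.88 = 91.88 → 92
  G: 176 + 0.58×(128−176) = 176 − 27.84 = 148.16 → 148
  B: 254 + 0.58×(128−254) = 254 − 73.08 = 180.92 → 181
  → #5C94B5

#4EBDFE, #5C94B5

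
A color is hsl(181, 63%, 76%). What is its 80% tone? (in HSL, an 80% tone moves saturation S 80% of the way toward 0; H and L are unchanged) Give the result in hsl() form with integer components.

hsl(181, 13%, 76%)

S moves 80% from 63 toward 0: 63 − 50.4 = 12.6 → 13.
H and L are unchanged.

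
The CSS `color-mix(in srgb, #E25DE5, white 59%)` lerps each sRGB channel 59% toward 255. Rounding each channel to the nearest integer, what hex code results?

#F3BDF4

#E25DE5 is rgb(226, 93, 229).
Lerp each channel 59% toward 255:
  R: 226 + 0.59×(255−226) = 226 + 17.11 = 243.11 → 243
  G: 93 + 95.58 = 188.58 → 189
  B: 229 + 0.59×(255−229) = 229 + 15.34 = 244.34 → 244
rgb(243, 189, 244) = #F3BDF4.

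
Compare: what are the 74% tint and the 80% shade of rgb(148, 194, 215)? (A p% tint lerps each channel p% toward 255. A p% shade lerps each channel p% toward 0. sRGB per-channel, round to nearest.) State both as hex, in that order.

74% tint:
  R: 148 + 0.74×(255−148) = 148 + 79.18 = 227.18 → 227
  G: 194 + 45.14 = 239.14 → 239
  B: 215 + 29.6 = 244.6 → 245
  → #e3eff5
80% shade:
  R: 148 − 118.4 = 29.6 → 30
  G: 194 − 155.2 = 38.8 → 39
  B: 215 + 0.8×(0−215) = 215 − 172 = 43 → 43
  → #1e272b

#e3eff5, #1e272b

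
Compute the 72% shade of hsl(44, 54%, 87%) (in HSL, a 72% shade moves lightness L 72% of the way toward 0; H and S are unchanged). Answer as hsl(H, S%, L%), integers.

hsl(44, 54%, 24%)

L moves 72% from 87 toward 0: 87 − 62.64 = 24.36 → 24.
H and S are unchanged.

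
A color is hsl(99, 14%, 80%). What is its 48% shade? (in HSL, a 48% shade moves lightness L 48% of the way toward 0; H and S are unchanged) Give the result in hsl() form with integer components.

L moves 48% from 80 toward 0: 80 − 38.4 = 41.6 → 42.
H and S are unchanged.

hsl(99, 14%, 42%)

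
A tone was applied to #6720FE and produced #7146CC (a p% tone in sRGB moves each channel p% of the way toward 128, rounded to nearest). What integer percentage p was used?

40%

#6720FE is rgb(103, 32, 254); #7146CC is rgb(113, 70, 204).
On the B channel (widest range): 204 ≈ 254 + (p/100)(128 − 254), so p ≈ 100×(204 − 254)/(128 − 254) = -5000/-126 = 39.68.
p = 40 reproduces all three channels after rounding.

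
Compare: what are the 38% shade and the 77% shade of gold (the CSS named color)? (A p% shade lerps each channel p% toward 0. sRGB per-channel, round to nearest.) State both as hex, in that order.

#9E8500, #3B3100

CSS gold is rgb(255, 215, 0).
38% shade:
  R: 255 + 0.38×(0−255) = 255 − 96.9 = 158.1 → 158
  G: 215 + 0.38×(0−215) = 215 − 81.7 = 133.3 → 133
  B: 0 + 0 = 0 → 0
  → #9E8500
77% shade:
  R: 255 + 0.77×(0−255) = 255 − 196.35 = 58.65 → 59
  G: 215 + 0.77×(0−215) = 215 − 165.55 = 49.45 → 49
  B: 0 + 0 = 0 → 0
  → #3B3100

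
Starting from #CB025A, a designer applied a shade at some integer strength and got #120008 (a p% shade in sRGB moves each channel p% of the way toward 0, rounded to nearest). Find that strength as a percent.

91%

#CB025A is rgb(203, 2, 90); #120008 is rgb(18, 0, 8).
On the R channel (widest range): 18 ≈ 203 + (p/100)(0 − 203), so p ≈ 100×(18 − 203)/(0 − 203) = -18500/-203 = 91.13.
p = 91 reproduces all three channels after rounding.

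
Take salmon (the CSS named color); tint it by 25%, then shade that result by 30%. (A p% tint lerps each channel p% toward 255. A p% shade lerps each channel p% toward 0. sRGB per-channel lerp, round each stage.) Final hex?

CSS salmon is rgb(250, 128, 114).
A 25% tint moves each channel 25% toward 255:
  R: 250 + 1.25 = 251.25 → 251
  G: 128 + 0.25×(255−128) = 128 + 31.75 = 159.75 → 160
  B: 114 + 0.25×(255−114) = 114 + 35.25 = 149.25 → 149
After the tint: rgb(251, 160, 149) = #FBA095.
Per channel, c → c + 0.3(0 − c):
  R: 251 + 0.3×(0−251) = 251 − 75.3 = 175.7 → 176
  G: 160 + 0.3×(0−160) = 160 − 48 = 112 → 112
  B: 149 + 0.3×(0−149) = 149 − 44.7 = 104.3 → 104
rgb(176, 112, 104) = #B07068.

#B07068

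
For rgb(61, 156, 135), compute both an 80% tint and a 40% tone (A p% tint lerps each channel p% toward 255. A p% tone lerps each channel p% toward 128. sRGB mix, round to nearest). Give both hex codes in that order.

80% tint:
  R: 61 + 0.8×(255−61) = 61 + 155.2 = 216.2 → 216
  G: 156 + 0.8×(255−156) = 156 + 79.2 = 235.2 → 235
  B: 135 + 0.8×(255−135) = 135 + 96 = 231 → 231
  → #d8ebe7
40% tone:
  R: 61 + 26.8 = 87.8 → 88
  G: 156 + 0.4×(128−156) = 156 − 11.2 = 144.8 → 145
  B: 135 − 2.8 = 132.2 → 132
  → #589184

#d8ebe7, #589184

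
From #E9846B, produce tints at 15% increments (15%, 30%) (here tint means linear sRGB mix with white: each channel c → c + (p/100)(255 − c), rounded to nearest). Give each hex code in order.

#E9846B is rgb(233, 132, 107).
15%: (233 + 3.3 = 236.3→236, 132 + 18.45 = 150.45→150, 107 + 22.2 = 129.2→129) → #EC9681
30%: (233 + 6.6 = 239.6→240, 132 + 36.9 = 168.9→169, 107 + 44.4 = 151.4→151) → #F0A997

#EC9681, #F0A997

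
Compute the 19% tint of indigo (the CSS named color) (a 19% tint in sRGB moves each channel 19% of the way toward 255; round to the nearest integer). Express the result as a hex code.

#6d309a

CSS indigo is rgb(75, 0, 130).
Lerp each channel 19% toward 255:
  R: 75 + 0.19×(255−75) = 75 + 34.2 = 109.2 → 109
  G: 0 + 0.19×(255−0) = 0 + 48.45 = 48.45 → 48
  B: 130 + 0.19×(255−130) = 130 + 23.75 = 153.75 → 154
rgb(109, 48, 154) = #6d309a.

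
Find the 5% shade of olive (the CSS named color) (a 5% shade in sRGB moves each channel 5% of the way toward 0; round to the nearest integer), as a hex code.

CSS olive is rgb(128, 128, 0).
Per channel, c → c + 0.05(0 − c):
  R: 128 + 0.05×(0−128) = 128 − 6.4 = 121.6 → 122
  G: 128 + 0.05×(0−128) = 128 − 6.4 = 121.6 → 122
  B: 0 + 0.05×(0−0) = 0 + 0 = 0 → 0
rgb(122, 122, 0) = #7a7a00.

#7a7a00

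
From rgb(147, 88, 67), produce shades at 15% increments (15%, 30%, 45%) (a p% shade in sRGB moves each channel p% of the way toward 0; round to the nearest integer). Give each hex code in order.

15%: (147 − 22.05 = 124.95→125, 88 − 13.2 = 74.8→75, 67 − 10.05 = 56.95→57) → #7D4B39
30%: (147 − 44.1 = 102.9→103, 88 − 26.4 = 61.6→62, 67 − 20.1 = 46.9→47) → #673E2F
45%: (147 − 66.15 = 80.85→81, 88 − 39.6 = 48.4→48, 67 − 30.15 = 36.85→37) → #513025

#7D4B39, #673E2F, #513025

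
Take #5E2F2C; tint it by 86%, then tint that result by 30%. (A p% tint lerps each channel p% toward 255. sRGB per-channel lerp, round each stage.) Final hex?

#5E2F2C is rgb(94, 47, 44).
An 86% tint moves each channel 86% toward 255:
  R: 94 + 0.86×(255−94) = 94 + 138.46 = 232.46 → 232
  G: 47 + 178.88 = 225.88 → 226
  B: 44 + 0.86×(255−44) = 44 + 181.46 = 225.46 → 225
After the tint: rgb(232, 226, 225) = #E8E2E1.
A 30% tint moves each channel 30% toward 255:
  R: 232 + 6.9 = 238.9 → 239
  G: 226 + 8.7 = 234.7 → 235
  B: 225 + 0.3×(255−225) = 225 + 9 = 234 → 234
rgb(239, 235, 234) = #EFEBEA.

#EFEBEA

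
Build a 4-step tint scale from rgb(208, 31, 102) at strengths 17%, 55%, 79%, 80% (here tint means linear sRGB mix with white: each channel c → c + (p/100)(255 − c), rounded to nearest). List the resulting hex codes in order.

#D84580, #EA9ABA, #F5D0DF, #F6D2E0

17%: (208 + 7.99 = 215.99→216, 31 + 38.08 = 69.08→69, 102 + 26.01 = 128.01→128) → #D84580
55%: (208 + 25.85 = 233.85→234, 31 + 123.2 = 154.2→154, 102 + 84.15 = 186.15→186) → #EA9ABA
79%: (208 + 37.13 = 245.13→245, 31 + 176.96 = 207.96→208, 102 + 120.87 = 222.87→223) → #F5D0DF
80%: (208 + 37.6 = 245.6→246, 31 + 179.2 = 210.2→210, 102 + 122.4 = 224.4→224) → #F6D2E0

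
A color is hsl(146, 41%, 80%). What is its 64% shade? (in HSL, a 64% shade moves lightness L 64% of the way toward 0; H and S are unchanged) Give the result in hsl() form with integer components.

hsl(146, 41%, 29%)

L moves 64% from 80 toward 0: 80 − 51.2 = 28.8 → 29.
H and S are unchanged.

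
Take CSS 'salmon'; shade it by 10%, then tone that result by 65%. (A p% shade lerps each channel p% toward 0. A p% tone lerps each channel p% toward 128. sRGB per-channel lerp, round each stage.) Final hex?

CSS salmon is rgb(250, 128, 114).
Per channel, c → c + 0.1(0 − c):
  R: 250 + 0.1×(0−250) = 250 − 25 = 225 → 225
  G: 128 + 0.1×(0−128) = 128 − 12.8 = 115.2 → 115
  B: 114 + 0.1×(0−114) = 114 − 11.4 = 102.6 → 103
After the shade: rgb(225, 115, 103) = #E17367.
A 65% tone moves each channel 65% toward 128:
  R: 225 + 0.65×(128−225) = 225 − 63.05 = 161.95 → 162
  G: 115 + 0.65×(128−115) = 115 + 8.45 = 123.45 → 123
  B: 103 + 0.65×(128−103) = 103 + 16.25 = 119.25 → 119
rgb(162, 123, 119) = #A27B77.

#A27B77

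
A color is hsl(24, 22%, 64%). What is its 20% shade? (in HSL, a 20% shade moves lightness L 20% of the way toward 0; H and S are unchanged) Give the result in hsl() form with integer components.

L moves 20% from 64 toward 0: 64 − 12.8 = 51.2 → 51.
H and S are unchanged.

hsl(24, 22%, 51%)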